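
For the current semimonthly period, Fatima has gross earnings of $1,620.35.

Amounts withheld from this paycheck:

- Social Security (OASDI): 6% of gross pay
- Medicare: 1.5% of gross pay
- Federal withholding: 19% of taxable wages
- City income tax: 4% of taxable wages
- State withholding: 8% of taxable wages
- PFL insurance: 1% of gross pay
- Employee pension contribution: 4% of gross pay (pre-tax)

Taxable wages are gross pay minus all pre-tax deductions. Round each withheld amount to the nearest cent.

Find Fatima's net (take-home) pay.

Employee pension contribution: $1,620.35 × 0.04 = $64.81
Taxable wages = $1,620.35 − $64.81 = $1,555.54
State withholding: $1,555.54 × 0.08 = $124.44
City income tax: $1,555.54 × 0.04 = $62.22
Federal withholding: $1,555.54 × 0.19 = $295.55
Medicare: $1,620.35 × 0.015 = $24.31
PFL insurance: $1,620.35 × 0.01 = $16.20
Social Security (OASDI): $1,620.35 × 0.06 = $97.22
Total deductions = $64.81 + $124.44 + $62.22 + $295.55 + $24.31 + $16.20 + $97.22 = $684.75
Net pay = $1,620.35 − $684.75 = $935.60

$935.60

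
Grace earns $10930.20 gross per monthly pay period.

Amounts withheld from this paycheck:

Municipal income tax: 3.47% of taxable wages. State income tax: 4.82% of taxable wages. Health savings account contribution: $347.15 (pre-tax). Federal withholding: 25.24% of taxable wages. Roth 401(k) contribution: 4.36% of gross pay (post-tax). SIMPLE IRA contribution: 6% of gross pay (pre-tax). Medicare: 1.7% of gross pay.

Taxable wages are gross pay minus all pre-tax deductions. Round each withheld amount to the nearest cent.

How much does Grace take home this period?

Health savings account contribution: $347.15
SIMPLE IRA contribution: $10930.20 × 0.06 = $655.81
Pre-tax total = $347.15 + $655.81 = $1002.96
Taxable wages = $10930.20 − $1002.96 = $9927.24
State income tax: $9927.24 × 0.0482 = $478.49
Federal withholding: $9927.24 × 0.2524 = $2505.64
Municipal income tax: $9927.24 × 0.0347 = $344.48
Medicare: $10930.20 × 0.017 = $185.81
Roth 401(k) contribution: $10930.20 × 0.0436 = $476.56
Total deductions = $347.15 + $655.81 + $478.49 + $2505.64 + $344.48 + $185.81 + $476.56 = $4993.94
Net pay = $10930.20 − $4993.94 = $5936.26

$5936.26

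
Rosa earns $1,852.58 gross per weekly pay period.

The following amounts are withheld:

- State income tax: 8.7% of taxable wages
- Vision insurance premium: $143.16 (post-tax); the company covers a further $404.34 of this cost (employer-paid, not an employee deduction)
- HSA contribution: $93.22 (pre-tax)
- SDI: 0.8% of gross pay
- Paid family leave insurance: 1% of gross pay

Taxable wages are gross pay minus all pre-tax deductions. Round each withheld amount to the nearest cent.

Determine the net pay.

HSA contribution: $93.22
Taxable wages = $1,852.58 − $93.22 = $1,759.36
State income tax: $1,759.36 × 0.087 = $153.06
SDI: $1,852.58 × 0.008 = $14.82
Paid family leave insurance: $1,852.58 × 0.01 = $18.53
Vision insurance premium: $143.16
(Employer's $404.34 toward vision insurance premium is not withheld from the employee.)
Total deductions = $93.22 + $153.06 + $14.82 + $18.53 + $143.16 = $422.79
Net pay = $1,852.58 − $422.79 = $1,429.79

$1,429.79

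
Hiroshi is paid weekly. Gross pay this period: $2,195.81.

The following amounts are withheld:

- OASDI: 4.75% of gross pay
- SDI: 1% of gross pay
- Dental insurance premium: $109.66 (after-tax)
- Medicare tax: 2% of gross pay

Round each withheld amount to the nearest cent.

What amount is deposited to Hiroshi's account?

$1,915.97

SDI: $2,195.81 × 0.01 = $21.96
OASDI: $2,195.81 × 0.0475 = $104.30
Medicare tax: $2,195.81 × 0.02 = $43.92
Dental insurance premium: $109.66
Total deductions = $21.96 + $104.30 + $43.92 + $109.66 = $279.84
Net pay = $2,195.81 − $279.84 = $1,915.97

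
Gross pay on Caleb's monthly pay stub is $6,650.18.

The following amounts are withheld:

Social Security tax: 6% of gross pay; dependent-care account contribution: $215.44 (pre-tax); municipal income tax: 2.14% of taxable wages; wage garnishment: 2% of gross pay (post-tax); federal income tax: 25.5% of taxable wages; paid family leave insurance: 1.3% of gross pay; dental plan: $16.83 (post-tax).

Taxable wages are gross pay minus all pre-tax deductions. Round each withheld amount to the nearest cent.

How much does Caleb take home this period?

Dependent-care account contribution: $215.44
Taxable wages = $6,650.18 − $215.44 = $6,434.74
Municipal income tax: $6,434.74 × 0.0214 = $137.70
Federal income tax: $6,434.74 × 0.255 = $1,640.86
Paid family leave insurance: $6,650.18 × 0.013 = $86.45
Social Security tax: $6,650.18 × 0.06 = $399.01
Dental plan: $16.83
Wage garnishment: $6,650.18 × 0.02 = $133.00
Total deductions = $215.44 + $137.70 + $1,640.86 + $86.45 + $399.01 + $16.83 + $133.00 = $2,629.29
Net pay = $6,650.18 − $2,629.29 = $4,020.89

$4,020.89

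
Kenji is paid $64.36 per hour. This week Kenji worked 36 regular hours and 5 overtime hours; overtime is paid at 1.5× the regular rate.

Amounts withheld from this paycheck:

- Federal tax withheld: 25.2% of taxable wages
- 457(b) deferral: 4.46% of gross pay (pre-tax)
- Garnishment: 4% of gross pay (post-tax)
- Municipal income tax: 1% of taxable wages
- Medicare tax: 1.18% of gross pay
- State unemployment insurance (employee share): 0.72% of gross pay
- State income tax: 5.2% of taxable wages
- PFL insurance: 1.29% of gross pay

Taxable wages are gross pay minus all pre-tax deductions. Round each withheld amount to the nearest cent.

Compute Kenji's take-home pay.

$1633.60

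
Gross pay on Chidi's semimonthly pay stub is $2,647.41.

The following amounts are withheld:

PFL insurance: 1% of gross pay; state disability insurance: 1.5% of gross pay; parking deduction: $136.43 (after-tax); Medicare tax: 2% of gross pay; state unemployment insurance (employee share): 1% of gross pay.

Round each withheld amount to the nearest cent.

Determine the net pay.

$2,365.38

State disability insurance: $2,647.41 × 0.015 = $39.71
PFL insurance: $2,647.41 × 0.01 = $26.47
Medicare tax: $2,647.41 × 0.02 = $52.95
State unemployment insurance (employee share): $2,647.41 × 0.01 = $26.47
Parking deduction: $136.43
Total deductions = $39.71 + $26.47 + $52.95 + $26.47 + $136.43 = $282.03
Net pay = $2,647.41 − $282.03 = $2,365.38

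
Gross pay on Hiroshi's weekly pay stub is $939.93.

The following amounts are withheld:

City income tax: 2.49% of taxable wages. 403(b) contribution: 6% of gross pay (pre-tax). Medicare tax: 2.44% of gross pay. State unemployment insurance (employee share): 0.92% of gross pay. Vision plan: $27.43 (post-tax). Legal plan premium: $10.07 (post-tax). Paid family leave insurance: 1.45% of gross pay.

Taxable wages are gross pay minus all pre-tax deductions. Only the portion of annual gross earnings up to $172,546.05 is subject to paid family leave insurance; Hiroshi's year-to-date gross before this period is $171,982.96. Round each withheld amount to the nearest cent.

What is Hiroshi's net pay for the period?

403(b) contribution: $939.93 × 0.06 = $56.40
Taxable wages = $939.93 − $56.40 = $883.53
City income tax: $883.53 × 0.0249 = $22.00
Paid family leave insurance: only $172,546.05 − $171,982.96 = $563.09 of this check is subject → $563.09 × 0.0145 = $8.16
State unemployment insurance (employee share): $939.93 × 0.0092 = $8.65
Medicare tax: $939.93 × 0.0244 = $22.93
Legal plan premium: $10.07
Vision plan: $27.43
Total deductions = $56.40 + $22.00 + $8.16 + $8.65 + $22.93 + $10.07 + $27.43 = $155.64
Net pay = $939.93 − $155.64 = $784.29

$784.29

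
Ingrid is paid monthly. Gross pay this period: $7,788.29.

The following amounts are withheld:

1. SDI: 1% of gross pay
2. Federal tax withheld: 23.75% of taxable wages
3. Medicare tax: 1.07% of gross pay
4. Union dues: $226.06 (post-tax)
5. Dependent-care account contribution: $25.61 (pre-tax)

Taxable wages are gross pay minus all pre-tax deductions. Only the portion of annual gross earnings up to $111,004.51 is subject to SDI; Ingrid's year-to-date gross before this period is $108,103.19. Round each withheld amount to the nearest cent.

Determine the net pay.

Dependent-care account contribution: $25.61
Taxable wages = $7,788.29 − $25.61 = $7,762.68
Federal tax withheld: $7,762.68 × 0.2375 = $1,843.64
SDI: only $111,004.51 − $108,103.19 = $2,901.32 of this check is subject → $2,901.32 × 0.01 = $29.01
Medicare tax: $7,788.29 × 0.0107 = $83.33
Union dues: $226.06
Total deductions = $25.61 + $1,843.64 + $29.01 + $83.33 + $226.06 = $2,207.65
Net pay = $7,788.29 − $2,207.65 = $5,580.64

$5,580.64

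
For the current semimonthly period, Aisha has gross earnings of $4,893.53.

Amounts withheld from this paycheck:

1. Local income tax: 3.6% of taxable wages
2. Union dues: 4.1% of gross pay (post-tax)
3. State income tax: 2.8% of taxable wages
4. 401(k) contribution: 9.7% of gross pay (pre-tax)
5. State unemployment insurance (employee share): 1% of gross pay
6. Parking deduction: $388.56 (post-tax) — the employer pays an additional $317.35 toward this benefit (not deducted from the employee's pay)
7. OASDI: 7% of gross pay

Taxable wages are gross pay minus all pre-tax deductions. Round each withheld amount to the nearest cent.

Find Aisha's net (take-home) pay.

$3,155.37

401(k) contribution: $4,893.53 × 0.097 = $474.67
Taxable wages = $4,893.53 − $474.67 = $4,418.86
Local income tax: $4,418.86 × 0.036 = $159.08
State income tax: $4,418.86 × 0.028 = $123.73
State unemployment insurance (employee share): $4,893.53 × 0.01 = $48.94
OASDI: $4,893.53 × 0.07 = $342.55
Union dues: $4,893.53 × 0.041 = $200.63
Parking deduction: $388.56
(Employer's $317.35 toward parking deduction is not withheld from the employee.)
Total deductions = $474.67 + $159.08 + $123.73 + $48.94 + $342.55 + $200.63 + $388.56 = $1,738.16
Net pay = $4,893.53 − $1,738.16 = $3,155.37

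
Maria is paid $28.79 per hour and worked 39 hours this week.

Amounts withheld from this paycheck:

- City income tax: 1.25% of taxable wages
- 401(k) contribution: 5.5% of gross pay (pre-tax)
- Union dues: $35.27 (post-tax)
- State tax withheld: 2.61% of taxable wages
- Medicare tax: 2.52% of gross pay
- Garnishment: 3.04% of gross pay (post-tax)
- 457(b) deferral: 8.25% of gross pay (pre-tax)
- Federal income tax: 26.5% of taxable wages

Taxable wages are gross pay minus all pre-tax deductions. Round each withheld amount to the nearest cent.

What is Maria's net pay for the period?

$576.72

Gross pay: 39 × $28.79 = $1122.81
401(k) contribution: $1122.81 × 0.055 = $61.75
457(b) deferral: $1122.81 × 0.0825 = $92.63
Pre-tax total = $61.75 + $92.63 = $154.38
Taxable wages = $1122.81 − $154.38 = $968.43
State tax withheld: $968.43 × 0.0261 = $25.28
City income tax: $968.43 × 0.0125 = $12.11
Federal income tax: $968.43 × 0.265 = $256.63
Medicare tax: $1122.81 × 0.0252 = $28.29
Union dues: $35.27
Garnishment: $1122.81 × 0.0304 = $34.13
Total deductions = $61.75 + $92.63 + $25.28 + $12.11 + $256.63 + $28.29 + $35.27 + $34.13 = $546.09
Net pay = $1122.81 − $546.09 = $576.72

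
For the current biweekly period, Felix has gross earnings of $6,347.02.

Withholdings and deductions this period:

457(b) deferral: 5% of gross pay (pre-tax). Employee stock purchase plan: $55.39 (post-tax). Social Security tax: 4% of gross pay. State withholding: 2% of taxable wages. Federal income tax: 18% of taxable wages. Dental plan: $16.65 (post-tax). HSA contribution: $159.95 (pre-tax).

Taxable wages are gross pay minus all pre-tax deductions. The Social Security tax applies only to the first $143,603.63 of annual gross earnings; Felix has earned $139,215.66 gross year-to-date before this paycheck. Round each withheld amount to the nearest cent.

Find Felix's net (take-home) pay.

457(b) deferral: $6,347.02 × 0.05 = $317.35
HSA contribution: $159.95
Pre-tax total = $317.35 + $159.95 = $477.30
Taxable wages = $6,347.02 − $477.30 = $5,869.72
Federal income tax: $5,869.72 × 0.18 = $1,056.55
State withholding: $5,869.72 × 0.02 = $117.39
Social Security tax: only $143,603.63 − $139,215.66 = $4,387.97 of this check is subject → $4,387.97 × 0.04 = $175.52
Dental plan: $16.65
Employee stock purchase plan: $55.39
Total deductions = $317.35 + $159.95 + $1,056.55 + $117.39 + $175.52 + $16.65 + $55.39 = $1,898.80
Net pay = $6,347.02 − $1,898.80 = $4,448.22

$4,448.22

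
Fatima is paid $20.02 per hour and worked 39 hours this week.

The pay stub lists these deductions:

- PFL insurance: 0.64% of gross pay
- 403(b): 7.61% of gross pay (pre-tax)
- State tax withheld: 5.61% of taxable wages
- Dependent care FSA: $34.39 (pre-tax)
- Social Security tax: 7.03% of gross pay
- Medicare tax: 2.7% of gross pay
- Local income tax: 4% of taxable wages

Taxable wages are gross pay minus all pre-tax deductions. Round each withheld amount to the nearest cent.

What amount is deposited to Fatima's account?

Gross pay: 39 × $20.02 = $780.78
403(b): $780.78 × 0.0761 = $59.42
Dependent care FSA: $34.39
Pre-tax total = $59.42 + $34.39 = $93.81
Taxable wages = $780.78 − $93.81 = $686.97
Local income tax: $686.97 × 0.04 = $27.48
State tax withheld: $686.97 × 0.0561 = $38.54
PFL insurance: $780.78 × 0.0064 = $5.00
Medicare tax: $780.78 × 0.027 = $21.08
Social Security tax: $780.78 × 0.0703 = $54.89
Total deductions = $59.42 + $34.39 + $27.48 + $38.54 + $5.00 + $21.08 + $54.89 = $240.80
Net pay = $780.78 − $240.80 = $539.98

$539.98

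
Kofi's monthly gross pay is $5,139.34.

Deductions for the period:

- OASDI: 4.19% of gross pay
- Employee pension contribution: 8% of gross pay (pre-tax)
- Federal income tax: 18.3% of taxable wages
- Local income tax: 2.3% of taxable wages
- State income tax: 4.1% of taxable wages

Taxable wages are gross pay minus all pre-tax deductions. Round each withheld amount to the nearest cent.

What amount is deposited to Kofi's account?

Employee pension contribution: $5,139.34 × 0.08 = $411.15
Taxable wages = $5,139.34 − $411.15 = $4,728.19
Federal income tax: $4,728.19 × 0.183 = $865.26
Local income tax: $4,728.19 × 0.023 = $108.75
State income tax: $4,728.19 × 0.041 = $193.86
OASDI: $5,139.34 × 0.0419 = $215.34
Total deductions = $411.15 + $865.26 + $108.75 + $193.86 + $215.34 = $1,794.36
Net pay = $5,139.34 − $1,794.36 = $3,344.98

$3,344.98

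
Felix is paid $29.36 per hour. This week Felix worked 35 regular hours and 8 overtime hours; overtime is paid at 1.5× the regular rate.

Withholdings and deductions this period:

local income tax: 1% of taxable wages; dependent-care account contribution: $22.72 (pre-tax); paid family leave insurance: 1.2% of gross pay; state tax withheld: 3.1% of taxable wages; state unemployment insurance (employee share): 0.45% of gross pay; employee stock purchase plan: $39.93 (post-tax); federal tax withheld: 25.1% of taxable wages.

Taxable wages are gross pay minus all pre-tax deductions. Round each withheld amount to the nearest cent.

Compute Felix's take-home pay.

$898.20

Regular pay: 35 × $29.36 = $1,027.60
Overtime pay: 8 × $29.36 × 1.5 = $352.32
Gross pay = $1,027.60 + $352.32 = $1,379.92
Dependent-care account contribution: $22.72
Taxable wages = $1,379.92 − $22.72 = $1,357.20
State tax withheld: $1,357.20 × 0.031 = $42.07
Local income tax: $1,357.20 × 0.01 = $13.57
Federal tax withheld: $1,357.20 × 0.251 = $340.66
Paid family leave insurance: $1,379.92 × 0.012 = $16.56
State unemployment insurance (employee share): $1,379.92 × 0.0045 = $6.21
Employee stock purchase plan: $39.93
Total deductions = $22.72 + $42.07 + $13.57 + $340.66 + $16.56 + $6.21 + $39.93 = $481.72
Net pay = $1,379.92 − $481.72 = $898.20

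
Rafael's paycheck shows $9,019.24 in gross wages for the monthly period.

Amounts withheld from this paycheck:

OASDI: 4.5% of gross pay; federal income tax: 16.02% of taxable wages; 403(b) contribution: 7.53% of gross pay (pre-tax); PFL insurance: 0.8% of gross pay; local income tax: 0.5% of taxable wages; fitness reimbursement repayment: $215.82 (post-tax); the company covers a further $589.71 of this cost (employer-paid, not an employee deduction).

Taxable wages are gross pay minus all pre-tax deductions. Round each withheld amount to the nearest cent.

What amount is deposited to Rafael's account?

$6,268.47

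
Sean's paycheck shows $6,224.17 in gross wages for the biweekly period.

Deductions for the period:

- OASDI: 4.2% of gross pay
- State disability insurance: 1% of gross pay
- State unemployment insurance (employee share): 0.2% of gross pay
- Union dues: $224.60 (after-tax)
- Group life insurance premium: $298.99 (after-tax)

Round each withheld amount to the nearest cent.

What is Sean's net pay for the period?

$5,364.47

OASDI: $6,224.17 × 0.042 = $261.42
State disability insurance: $6,224.17 × 0.01 = $62.24
State unemployment insurance (employee share): $6,224.17 × 0.002 = $12.45
Group life insurance premium: $298.99
Union dues: $224.60
Total deductions = $261.42 + $62.24 + $12.45 + $298.99 + $224.60 = $859.70
Net pay = $6,224.17 − $859.70 = $5,364.47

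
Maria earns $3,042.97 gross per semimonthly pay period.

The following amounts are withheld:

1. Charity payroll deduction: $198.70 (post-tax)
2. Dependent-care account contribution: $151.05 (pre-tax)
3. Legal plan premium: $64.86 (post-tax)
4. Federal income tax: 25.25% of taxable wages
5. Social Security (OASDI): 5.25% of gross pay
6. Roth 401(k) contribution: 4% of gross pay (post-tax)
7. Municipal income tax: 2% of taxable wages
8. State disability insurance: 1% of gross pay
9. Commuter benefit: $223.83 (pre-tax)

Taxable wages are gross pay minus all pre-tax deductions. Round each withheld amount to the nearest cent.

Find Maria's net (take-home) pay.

Dependent-care account contribution: $151.05
Commuter benefit: $223.83
Pre-tax total = $151.05 + $223.83 = $374.88
Taxable wages = $3,042.97 − $374.88 = $2,668.09
Municipal income tax: $2,668.09 × 0.02 = $53.36
Federal income tax: $2,668.09 × 0.2525 = $673.69
Social Security (OASDI): $3,042.97 × 0.0525 = $159.76
State disability insurance: $3,042.97 × 0.01 = $30.43
Legal plan premium: $64.86
Roth 401(k) contribution: $3,042.97 × 0.04 = $121.72
Charity payroll deduction: $198.70
Total deductions = $151.05 + $223.83 + $53.36 + $673.69 + $159.76 + $30.43 + $64.86 + $121.72 + $198.70 = $1,677.40
Net pay = $3,042.97 − $1,677.40 = $1,365.57

$1,365.57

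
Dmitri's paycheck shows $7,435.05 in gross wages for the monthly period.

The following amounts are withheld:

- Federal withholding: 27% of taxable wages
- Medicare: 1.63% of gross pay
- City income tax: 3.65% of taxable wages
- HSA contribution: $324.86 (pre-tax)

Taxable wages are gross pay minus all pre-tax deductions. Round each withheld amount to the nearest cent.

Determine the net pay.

$4,809.73

HSA contribution: $324.86
Taxable wages = $7,435.05 − $324.86 = $7,110.19
Federal withholding: $7,110.19 × 0.27 = $1,919.75
City income tax: $7,110.19 × 0.0365 = $259.52
Medicare: $7,435.05 × 0.0163 = $121.19
Total deductions = $324.86 + $1,919.75 + $259.52 + $121.19 = $2,625.32
Net pay = $7,435.05 − $2,625.32 = $4,809.73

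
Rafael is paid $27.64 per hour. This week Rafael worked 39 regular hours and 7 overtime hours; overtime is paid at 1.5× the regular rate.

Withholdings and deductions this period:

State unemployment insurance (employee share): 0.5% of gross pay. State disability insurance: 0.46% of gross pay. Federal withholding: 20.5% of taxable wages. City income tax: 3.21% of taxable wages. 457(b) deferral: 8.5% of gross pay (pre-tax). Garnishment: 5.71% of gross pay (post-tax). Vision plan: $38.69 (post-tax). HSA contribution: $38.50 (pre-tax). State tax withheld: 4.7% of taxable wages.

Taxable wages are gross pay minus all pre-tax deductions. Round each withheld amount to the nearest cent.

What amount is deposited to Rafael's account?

$738.72

Regular pay: 39 × $27.64 = $1077.96
Overtime pay: 7 × $27.64 × 1.5 = $290.22
Gross pay = $1077.96 + $290.22 = $1368.18
457(b) deferral: $1368.18 × 0.085 = $116.30
HSA contribution: $38.50
Pre-tax total = $116.30 + $38.50 = $154.80
Taxable wages = $1368.18 − $154.80 = $1213.38
City income tax: $1213.38 × 0.0321 = $38.95
State tax withheld: $1213.38 × 0.047 = $57.03
Federal withholding: $1213.38 × 0.205 = $248.74
State disability insurance: $1368.18 × 0.0046 = $6.29
State unemployment insurance (employee share): $1368.18 × 0.005 = $6.84
Garnishment: $1368.18 × 0.0571 = $78.12
Vision plan: $38.69
Total deductions = $116.30 + $38.50 + $38.95 + $57.03 + $248.74 + $6.29 + $6.84 + $78.12 + $38.69 = $629.46
Net pay = $1368.18 − $629.46 = $738.72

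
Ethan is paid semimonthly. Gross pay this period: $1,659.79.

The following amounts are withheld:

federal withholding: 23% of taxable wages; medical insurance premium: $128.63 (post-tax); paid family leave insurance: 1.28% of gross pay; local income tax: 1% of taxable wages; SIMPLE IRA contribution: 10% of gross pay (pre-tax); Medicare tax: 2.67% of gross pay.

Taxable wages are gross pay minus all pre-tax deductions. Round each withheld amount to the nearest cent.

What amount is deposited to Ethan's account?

$941.09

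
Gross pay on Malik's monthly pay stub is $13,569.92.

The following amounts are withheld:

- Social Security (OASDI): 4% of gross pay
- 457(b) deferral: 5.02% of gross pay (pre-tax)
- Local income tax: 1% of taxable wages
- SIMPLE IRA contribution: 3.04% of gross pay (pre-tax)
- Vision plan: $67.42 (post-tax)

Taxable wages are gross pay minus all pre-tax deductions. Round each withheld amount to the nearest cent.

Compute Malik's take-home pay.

$11,741.20

457(b) deferral: $13,569.92 × 0.0502 = $681.21
SIMPLE IRA contribution: $13,569.92 × 0.0304 = $412.53
Pre-tax total = $681.21 + $412.53 = $1,093.74
Taxable wages = $13,569.92 − $1,093.74 = $12,476.18
Local income tax: $12,476.18 × 0.01 = $124.76
Social Security (OASDI): $13,569.92 × 0.04 = $542.80
Vision plan: $67.42
Total deductions = $681.21 + $412.53 + $124.76 + $542.80 + $67.42 = $1,828.72
Net pay = $13,569.92 − $1,828.72 = $11,741.20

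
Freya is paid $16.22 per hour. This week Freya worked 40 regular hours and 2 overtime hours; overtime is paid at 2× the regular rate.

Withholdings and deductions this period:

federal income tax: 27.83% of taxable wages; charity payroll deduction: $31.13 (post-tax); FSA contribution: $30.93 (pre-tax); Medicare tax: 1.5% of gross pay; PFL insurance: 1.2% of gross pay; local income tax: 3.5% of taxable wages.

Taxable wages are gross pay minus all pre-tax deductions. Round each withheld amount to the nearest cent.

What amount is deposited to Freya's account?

$418.44

Regular pay: 40 × $16.22 = $648.80
Overtime pay: 2 × $16.22 × 2 = $64.88
Gross pay = $648.80 + $64.88 = $713.68
FSA contribution: $30.93
Taxable wages = $713.68 − $30.93 = $682.75
Federal income tax: $682.75 × 0.2783 = $190.01
Local income tax: $682.75 × 0.035 = $23.90
PFL insurance: $713.68 × 0.012 = $8.56
Medicare tax: $713.68 × 0.015 = $10.71
Charity payroll deduction: $31.13
Total deductions = $30.93 + $190.01 + $23.90 + $8.56 + $10.71 + $31.13 = $295.24
Net pay = $713.68 − $295.24 = $418.44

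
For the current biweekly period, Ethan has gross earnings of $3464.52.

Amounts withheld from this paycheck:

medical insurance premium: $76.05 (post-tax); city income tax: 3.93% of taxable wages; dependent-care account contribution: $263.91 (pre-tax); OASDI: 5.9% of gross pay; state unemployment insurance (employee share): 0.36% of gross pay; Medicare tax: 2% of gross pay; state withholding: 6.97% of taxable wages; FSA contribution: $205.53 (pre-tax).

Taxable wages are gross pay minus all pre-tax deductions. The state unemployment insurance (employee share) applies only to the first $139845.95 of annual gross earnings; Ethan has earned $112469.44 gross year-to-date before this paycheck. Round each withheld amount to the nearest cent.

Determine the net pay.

$2306.39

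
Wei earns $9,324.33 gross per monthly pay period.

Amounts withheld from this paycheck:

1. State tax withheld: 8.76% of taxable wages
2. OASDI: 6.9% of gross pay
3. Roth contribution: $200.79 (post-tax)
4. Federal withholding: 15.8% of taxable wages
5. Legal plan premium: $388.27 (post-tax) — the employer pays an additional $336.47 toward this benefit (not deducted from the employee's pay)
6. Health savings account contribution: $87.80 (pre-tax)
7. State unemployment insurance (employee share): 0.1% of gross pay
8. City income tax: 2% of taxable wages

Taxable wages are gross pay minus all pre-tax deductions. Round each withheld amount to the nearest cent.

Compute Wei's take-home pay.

Health savings account contribution: $87.80
Taxable wages = $9,324.33 − $87.80 = $9,236.53
Federal withholding: $9,236.53 × 0.158 = $1,459.37
City income tax: $9,236.53 × 0.02 = $184.73
State tax withheld: $9,236.53 × 0.0876 = $809.12
OASDI: $9,324.33 × 0.069 = $643.38
State unemployment insurance (employee share): $9,324.33 × 0.001 = $9.32
Roth contribution: $200.79
Legal plan premium: $388.27
(Employer's $336.47 toward legal plan premium is not withheld from the employee.)
Total deductions = $87.80 + $1,459.37 + $184.73 + $809.12 + $643.38 + $9.32 + $200.79 + $388.27 = $3,782.78
Net pay = $9,324.33 − $3,782.78 = $5,541.55

$5,541.55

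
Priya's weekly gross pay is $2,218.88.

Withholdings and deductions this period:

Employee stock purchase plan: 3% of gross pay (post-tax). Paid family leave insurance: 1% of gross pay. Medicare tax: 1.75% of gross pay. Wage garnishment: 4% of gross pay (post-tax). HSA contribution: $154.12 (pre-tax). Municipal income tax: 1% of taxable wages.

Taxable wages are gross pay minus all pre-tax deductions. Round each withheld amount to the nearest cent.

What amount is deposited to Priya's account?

$1,827.76

HSA contribution: $154.12
Taxable wages = $2,218.88 − $154.12 = $2,064.76
Municipal income tax: $2,064.76 × 0.01 = $20.65
Medicare tax: $2,218.88 × 0.0175 = $38.83
Paid family leave insurance: $2,218.88 × 0.01 = $22.19
Employee stock purchase plan: $2,218.88 × 0.03 = $66.57
Wage garnishment: $2,218.88 × 0.04 = $88.76
Total deductions = $154.12 + $20.65 + $38.83 + $22.19 + $66.57 + $88.76 = $391.12
Net pay = $2,218.88 − $391.12 = $1,827.76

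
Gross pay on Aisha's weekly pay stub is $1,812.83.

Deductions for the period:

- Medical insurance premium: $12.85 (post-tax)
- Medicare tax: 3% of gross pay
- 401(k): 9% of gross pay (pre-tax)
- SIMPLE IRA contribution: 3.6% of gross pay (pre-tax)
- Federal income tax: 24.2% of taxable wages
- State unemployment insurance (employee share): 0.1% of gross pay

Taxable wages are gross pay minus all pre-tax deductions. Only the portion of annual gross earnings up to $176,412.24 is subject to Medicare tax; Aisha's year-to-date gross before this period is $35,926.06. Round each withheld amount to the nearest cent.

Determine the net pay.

SIMPLE IRA contribution: $1,812.83 × 0.036 = $65.26
401(k): $1,812.83 × 0.09 = $163.15
Pre-tax total = $65.26 + $163.15 = $228.41
Taxable wages = $1,812.83 − $228.41 = $1,584.42
Federal income tax: $1,584.42 × 0.242 = $383.43
State unemployment insurance (employee share): $1,812.83 × 0.001 = $1.81
Medicare tax: cap not yet reached, full $1,812.83 is subject → $1,812.83 × 0.03 = $54.38
Medical insurance premium: $12.85
Total deductions = $65.26 + $163.15 + $383.43 + $1.81 + $54.38 + $12.85 = $680.88
Net pay = $1,812.83 − $680.88 = $1,131.95

$1,131.95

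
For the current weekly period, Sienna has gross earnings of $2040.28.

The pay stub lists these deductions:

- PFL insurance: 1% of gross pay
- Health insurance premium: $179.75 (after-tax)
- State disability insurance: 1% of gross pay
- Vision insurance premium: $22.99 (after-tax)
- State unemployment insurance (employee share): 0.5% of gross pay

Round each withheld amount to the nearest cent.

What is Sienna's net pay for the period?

$1786.54

State unemployment insurance (employee share): $2040.28 × 0.005 = $10.20
PFL insurance: $2040.28 × 0.01 = $20.40
State disability insurance: $2040.28 × 0.01 = $20.40
Health insurance premium: $179.75
Vision insurance premium: $22.99
Total deductions = $10.20 + $20.40 + $20.40 + $179.75 + $22.99 = $253.74
Net pay = $2040.28 − $253.74 = $1786.54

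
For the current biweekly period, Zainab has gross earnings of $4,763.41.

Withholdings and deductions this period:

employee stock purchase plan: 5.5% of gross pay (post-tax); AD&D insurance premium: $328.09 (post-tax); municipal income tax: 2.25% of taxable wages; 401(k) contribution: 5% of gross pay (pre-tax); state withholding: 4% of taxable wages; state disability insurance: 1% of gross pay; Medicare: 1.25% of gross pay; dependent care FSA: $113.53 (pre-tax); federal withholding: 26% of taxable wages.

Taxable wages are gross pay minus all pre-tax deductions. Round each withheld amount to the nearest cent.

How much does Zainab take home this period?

$2,291.69

401(k) contribution: $4,763.41 × 0.05 = $238.17
Dependent care FSA: $113.53
Pre-tax total = $238.17 + $113.53 = $351.70
Taxable wages = $4,763.41 − $351.70 = $4,411.71
State withholding: $4,411.71 × 0.04 = $176.47
Municipal income tax: $4,411.71 × 0.0225 = $99.26
Federal withholding: $4,411.71 × 0.26 = $1,147.04
State disability insurance: $4,763.41 × 0.01 = $47.63
Medicare: $4,763.41 × 0.0125 = $59.54
Employee stock purchase plan: $4,763.41 × 0.055 = $261.99
AD&D insurance premium: $328.09
Total deductions = $238.17 + $113.53 + $176.47 + $99.26 + $1,147.04 + $47.63 + $59.54 + $261.99 + $328.09 = $2,471.72
Net pay = $4,763.41 − $2,471.72 = $2,291.69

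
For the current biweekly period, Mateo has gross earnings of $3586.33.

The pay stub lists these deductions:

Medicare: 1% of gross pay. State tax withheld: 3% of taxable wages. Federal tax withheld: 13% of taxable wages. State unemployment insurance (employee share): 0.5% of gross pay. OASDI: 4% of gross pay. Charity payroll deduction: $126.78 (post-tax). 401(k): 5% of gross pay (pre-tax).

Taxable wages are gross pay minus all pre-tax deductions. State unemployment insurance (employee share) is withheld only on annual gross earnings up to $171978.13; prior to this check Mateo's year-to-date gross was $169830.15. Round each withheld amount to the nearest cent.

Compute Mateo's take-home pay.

$2545.06

401(k): $3586.33 × 0.05 = $179.32
Taxable wages = $3586.33 − $179.32 = $3407.01
State tax withheld: $3407.01 × 0.03 = $102.21
Federal tax withheld: $3407.01 × 0.13 = $442.91
State unemployment insurance (employee share): only $171978.13 − $169830.15 = $2147.98 of this check is subject → $2147.98 × 0.005 = $10.74
OASDI: $3586.33 × 0.04 = $143.45
Medicare: $3586.33 × 0.01 = $35.86
Charity payroll deduction: $126.78
Total deductions = $179.32 + $102.21 + $442.91 + $10.74 + $143.45 + $35.86 + $126.78 = $1041.27
Net pay = $3586.33 − $1041.27 = $2545.06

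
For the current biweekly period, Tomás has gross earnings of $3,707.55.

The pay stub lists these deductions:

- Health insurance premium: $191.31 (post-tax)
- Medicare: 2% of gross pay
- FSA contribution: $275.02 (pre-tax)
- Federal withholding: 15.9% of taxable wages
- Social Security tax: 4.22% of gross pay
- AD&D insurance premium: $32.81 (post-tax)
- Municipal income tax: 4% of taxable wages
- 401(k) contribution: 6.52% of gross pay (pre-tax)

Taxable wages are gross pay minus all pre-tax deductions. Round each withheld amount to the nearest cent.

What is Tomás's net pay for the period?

$2,101.10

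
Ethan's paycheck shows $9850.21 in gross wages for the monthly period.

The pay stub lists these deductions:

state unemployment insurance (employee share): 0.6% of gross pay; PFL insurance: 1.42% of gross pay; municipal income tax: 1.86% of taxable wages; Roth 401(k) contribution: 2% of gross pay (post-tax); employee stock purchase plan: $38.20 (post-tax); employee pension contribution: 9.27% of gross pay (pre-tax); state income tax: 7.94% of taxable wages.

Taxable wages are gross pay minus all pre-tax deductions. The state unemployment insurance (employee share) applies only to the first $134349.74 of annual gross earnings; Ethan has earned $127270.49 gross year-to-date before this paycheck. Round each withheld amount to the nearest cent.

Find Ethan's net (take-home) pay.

$7643.71

Employee pension contribution: $9850.21 × 0.0927 = $913.11
Taxable wages = $9850.21 − $913.11 = $8937.10
State income tax: $8937.10 × 0.0794 = $709.61
Municipal income tax: $8937.10 × 0.0186 = $166.23
State unemployment insurance (employee share): only $134349.74 − $127270.49 = $7079.25 of this check is subject → $7079.25 × 0.006 = $42.48
PFL insurance: $9850.21 × 0.0142 = $139.87
Employee stock purchase plan: $38.20
Roth 401(k) contribution: $9850.21 × 0.02 = $197.00
Total deductions = $913.11 + $709.61 + $166.23 + $42.48 + $139.87 + $38.20 + $197.00 = $2206.50
Net pay = $9850.21 − $2206.50 = $7643.71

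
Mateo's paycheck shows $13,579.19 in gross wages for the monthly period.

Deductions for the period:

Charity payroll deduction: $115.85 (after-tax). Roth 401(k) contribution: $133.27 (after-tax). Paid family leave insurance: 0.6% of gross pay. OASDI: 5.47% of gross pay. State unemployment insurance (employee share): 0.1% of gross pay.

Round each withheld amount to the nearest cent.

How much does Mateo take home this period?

$12,492.23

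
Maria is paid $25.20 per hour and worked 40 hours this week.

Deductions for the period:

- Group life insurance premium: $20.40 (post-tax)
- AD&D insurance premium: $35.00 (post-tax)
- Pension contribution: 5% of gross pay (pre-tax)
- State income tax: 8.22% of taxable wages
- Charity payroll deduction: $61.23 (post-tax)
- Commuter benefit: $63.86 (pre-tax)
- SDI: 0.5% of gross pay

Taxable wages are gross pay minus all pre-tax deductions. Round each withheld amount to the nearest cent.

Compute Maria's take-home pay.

Gross pay: 40 × $25.20 = $1,008.00
Commuter benefit: $63.86
Pension contribution: $1,008.00 × 0.05 = $50.40
Pre-tax total = $63.86 + $50.40 = $114.26
Taxable wages = $1,008.00 − $114.26 = $893.74
State income tax: $893.74 × 0.0822 = $73.47
SDI: $1,008.00 × 0.005 = $5.04
Charity payroll deduction: $61.23
Group life insurance premium: $20.40
AD&D insurance premium: $35.00
Total deductions = $63.86 + $50.40 + $73.47 + $5.04 + $61.23 + $20.40 + $35.00 = $309.40
Net pay = $1,008.00 − $309.40 = $698.60

$698.60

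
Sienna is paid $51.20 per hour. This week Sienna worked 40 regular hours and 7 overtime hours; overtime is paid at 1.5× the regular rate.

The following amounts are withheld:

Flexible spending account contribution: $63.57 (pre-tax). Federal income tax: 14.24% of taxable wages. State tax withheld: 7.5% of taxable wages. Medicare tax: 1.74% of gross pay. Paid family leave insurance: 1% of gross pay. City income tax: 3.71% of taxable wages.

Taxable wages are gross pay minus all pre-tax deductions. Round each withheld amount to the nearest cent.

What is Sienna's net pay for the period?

Regular pay: 40 × $51.20 = $2048.00
Overtime pay: 7 × $51.20 × 1.5 = $537.60
Gross pay = $2048.00 + $537.60 = $2585.60
Flexible spending account contribution: $63.57
Taxable wages = $2585.60 − $63.57 = $2522.03
State tax withheld: $2522.03 × 0.075 = $189.15
Federal income tax: $2522.03 × 0.1424 = $359.14
City income tax: $2522.03 × 0.0371 = $93.57
Medicare tax: $2585.60 × 0.0174 = $44.99
Paid family leave insurance: $2585.60 × 0.01 = $25.86
Total deductions = $63.57 + $189.15 + $359.14 + $93.57 + $44.99 + $25.86 = $776.28
Net pay = $2585.60 − $776.28 = $1809.32

$1809.32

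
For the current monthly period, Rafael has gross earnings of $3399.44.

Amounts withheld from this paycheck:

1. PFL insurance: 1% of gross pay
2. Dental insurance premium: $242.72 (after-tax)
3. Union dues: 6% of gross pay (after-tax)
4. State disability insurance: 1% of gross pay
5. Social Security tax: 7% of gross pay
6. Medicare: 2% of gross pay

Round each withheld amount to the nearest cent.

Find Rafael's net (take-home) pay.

$2578.82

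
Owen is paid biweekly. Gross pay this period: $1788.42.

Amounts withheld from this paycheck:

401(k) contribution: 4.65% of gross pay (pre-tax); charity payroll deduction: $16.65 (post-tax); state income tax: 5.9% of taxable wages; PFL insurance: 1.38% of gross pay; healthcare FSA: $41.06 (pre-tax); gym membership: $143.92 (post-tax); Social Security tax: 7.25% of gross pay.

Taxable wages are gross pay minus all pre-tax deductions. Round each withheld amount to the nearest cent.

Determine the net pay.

$1251.10

Healthcare FSA: $41.06
401(k) contribution: $1788.42 × 0.0465 = $83.16
Pre-tax total = $41.06 + $83.16 = $124.22
Taxable wages = $1788.42 − $124.22 = $1664.20
State income tax: $1664.20 × 0.059 = $98.19
PFL insurance: $1788.42 × 0.0138 = $24.68
Social Security tax: $1788.42 × 0.0725 = $129.66
Gym membership: $143.92
Charity payroll deduction: $16.65
Total deductions = $41.06 + $83.16 + $98.19 + $24.68 + $129.66 + $143.92 + $16.65 = $537.32
Net pay = $1788.42 − $537.32 = $1251.10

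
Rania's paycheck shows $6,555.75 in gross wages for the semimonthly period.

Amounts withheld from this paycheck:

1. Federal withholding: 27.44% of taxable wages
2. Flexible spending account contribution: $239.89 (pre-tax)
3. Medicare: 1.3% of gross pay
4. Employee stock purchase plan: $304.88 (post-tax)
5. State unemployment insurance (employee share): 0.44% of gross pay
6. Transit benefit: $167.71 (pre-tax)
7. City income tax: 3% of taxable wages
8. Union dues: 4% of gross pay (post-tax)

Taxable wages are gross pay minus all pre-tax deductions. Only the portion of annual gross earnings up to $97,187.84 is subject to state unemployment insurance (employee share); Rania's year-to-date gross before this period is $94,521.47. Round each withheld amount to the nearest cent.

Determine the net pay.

$3,612.60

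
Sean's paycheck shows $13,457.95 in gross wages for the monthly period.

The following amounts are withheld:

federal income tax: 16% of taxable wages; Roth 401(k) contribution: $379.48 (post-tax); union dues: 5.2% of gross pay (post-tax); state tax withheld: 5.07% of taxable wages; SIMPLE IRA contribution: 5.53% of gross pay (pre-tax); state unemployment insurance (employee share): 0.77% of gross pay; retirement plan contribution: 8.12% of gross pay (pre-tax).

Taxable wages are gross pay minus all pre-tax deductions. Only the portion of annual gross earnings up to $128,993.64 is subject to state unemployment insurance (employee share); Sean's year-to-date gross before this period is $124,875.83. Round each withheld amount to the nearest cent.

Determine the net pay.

Retirement plan contribution: $13,457.95 × 0.0812 = $1,092.79
SIMPLE IRA contribution: $13,457.95 × 0.0553 = $744.22
Pre-tax total = $1,092.79 + $744.22 = $1,837.01
Taxable wages = $13,457.95 − $1,837.01 = $11,620.94
State tax withheld: $11,620.94 × 0.0507 = $589.18
Federal income tax: $11,620.94 × 0.16 = $1,859.35
State unemployment insurance (employee share): only $128,993.64 − $124,875.83 = $4,117.81 of this check is subject → $4,117.81 × 0.0077 = $31.71
Roth 401(k) contribution: $379.48
Union dues: $13,457.95 × 0.052 = $699.81
Total deductions = $1,092.79 + $744.22 + $589.18 + $1,859.35 + $31.71 + $379.48 + $699.81 = $5,396.54
Net pay = $13,457.95 − $5,396.54 = $8,061.41

$8,061.41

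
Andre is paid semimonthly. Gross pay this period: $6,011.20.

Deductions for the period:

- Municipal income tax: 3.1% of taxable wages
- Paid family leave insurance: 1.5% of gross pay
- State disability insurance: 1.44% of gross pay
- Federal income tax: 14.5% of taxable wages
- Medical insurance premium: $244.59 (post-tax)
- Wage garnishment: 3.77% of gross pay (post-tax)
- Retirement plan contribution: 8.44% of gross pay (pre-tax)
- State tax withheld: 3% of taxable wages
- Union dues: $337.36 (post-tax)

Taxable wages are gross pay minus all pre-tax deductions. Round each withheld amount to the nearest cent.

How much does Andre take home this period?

Retirement plan contribution: $6,011.20 × 0.0844 = $507.35
Taxable wages = $6,011.20 − $507.35 = $5,503.85
State tax withheld: $5,503.85 × 0.03 = $165.12
Federal income tax: $5,503.85 × 0.145 = $798.06
Municipal income tax: $5,503.85 × 0.031 = $170.62
Paid family leave insurance: $6,011.20 × 0.015 = $90.17
State disability insurance: $6,011.20 × 0.0144 = $86.56
Wage garnishment: $6,011.20 × 0.0377 = $226.62
Union dues: $337.36
Medical insurance premium: $244.59
Total deductions = $507.35 + $165.12 + $798.06 + $170.62 + $90.17 + $86.56 + $226.62 + $337.36 + $244.59 = $2,626.45
Net pay = $6,011.20 − $2,626.45 = $3,384.75

$3,384.75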